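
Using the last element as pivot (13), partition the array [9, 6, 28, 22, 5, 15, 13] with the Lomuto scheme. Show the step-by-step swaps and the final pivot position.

Lomuto partition with pivot = 13:

Initial array: [9, 6, 28, 22, 5, 15, 13]

arr[0]=9 <= 13: swap with position 0, array becomes [9, 6, 28, 22, 5, 15, 13]
arr[1]=6 <= 13: swap with position 1, array becomes [9, 6, 28, 22, 5, 15, 13]
arr[2]=28 > 13: no swap
arr[3]=22 > 13: no swap
arr[4]=5 <= 13: swap with position 2, array becomes [9, 6, 5, 22, 28, 15, 13]
arr[5]=15 > 13: no swap

Place pivot at position 3: [9, 6, 5, 13, 28, 15, 22]
Pivot position: 3

After partitioning with pivot 13, the array becomes [9, 6, 5, 13, 28, 15, 22]. The pivot is placed at index 3. All elements to the left of the pivot are <= 13, and all elements to the right are > 13.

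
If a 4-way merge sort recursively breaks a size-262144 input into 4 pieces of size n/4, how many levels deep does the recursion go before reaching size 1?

For divide and conquer with division factor 4:

Problem sizes at each level:
Level 0: 262144
Level 1: 65536
Level 2: 16384
Level 3: 4096
Level 4: 1024
Level 5: 256
Level 6: 64
Level 7: 16
Level 8: 4
Level 9: 1

The root is level 0 and the size-1 base case is level 9 (the tree spans levels 0 through 9, i.e. 10 levels counting the root), so the depth is the number of divisions: log_4(262144) = 9

The recursion tree depth is log_4(262144) = 9. At each level, the problem size is divided by 4, so it takes 9 divisions to reduce to a base case of size 1. The algorithm makes 4 recursive calls at each level.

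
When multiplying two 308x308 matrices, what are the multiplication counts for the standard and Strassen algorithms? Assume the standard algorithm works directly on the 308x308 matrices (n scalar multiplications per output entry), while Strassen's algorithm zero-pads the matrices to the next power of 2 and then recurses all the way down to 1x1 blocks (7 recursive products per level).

Matrix multiplication for 308x308 matrices:

Strassen's algorithm requires power-of-2 dimensions. Pad 308x308 to 512x512 (next power of 2).

Standard algorithm: 308^3 = 29218112 multiplications
Strassen's algorithm: 7^(log2(512)) = 7^9 = 40353607 multiplications
Difference: 29218112 - 40353607 = -11135495 (Strassen uses MORE here due to padding overhead — for small or just-over-power-of-2 n, padding can outweigh the per-level savings)

Standard: 29218112 multiplications (308^3). Strassen: 40353607 multiplications (7^9, after padding to 512x512). Strassen reduces 8 recursive multiplications to 7 at each level.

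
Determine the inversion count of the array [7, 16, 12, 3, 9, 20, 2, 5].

Finding inversions in [7, 16, 12, 3, 9, 20, 2, 5]:

(0, 3): arr[0]=7 > arr[3]=3
(0, 6): arr[0]=7 > arr[6]=2
(0, 7): arr[0]=7 > arr[7]=5
(1, 2): arr[1]=16 > arr[2]=12
(1, 3): arr[1]=16 > arr[3]=3
(1, 4): arr[1]=16 > arr[4]=9
(1, 6): arr[1]=16 > arr[6]=2
(1, 7): arr[1]=16 > arr[7]=5
(2, 3): arr[2]=12 > arr[3]=3
(2, 4): arr[2]=12 > arr[4]=9
(2, 6): arr[2]=12 > arr[6]=2
(2, 7): arr[2]=12 > arr[7]=5
(3, 6): arr[3]=3 > arr[6]=2
(4, 6): arr[4]=9 > arr[6]=2
(4, 7): arr[4]=9 > arr[7]=5
(5, 6): arr[5]=20 > arr[6]=2
(5, 7): arr[5]=20 > arr[7]=5

Total inversions: 17

The array has 17 inversion(s): (0,3), (0,6), (0,7), (1,2), (1,3), (1,4), (1,6), (1,7), (2,3), (2,4), (2,6), (2,7), (3,6), (4,6), (4,7), (5,6), (5,7). Each pair (i,j) satisfies i < j and arr[i] > arr[j].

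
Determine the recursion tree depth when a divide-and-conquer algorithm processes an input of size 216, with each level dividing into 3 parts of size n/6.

For divide and conquer with division factor 6:

Problem sizes at each level:
Level 0: 216
Level 1: 36
Level 2: 6
Level 3: 1

The root is level 0 and the size-1 base case is level 3 (the tree spans levels 0 through 3, i.e. 4 levels counting the root), so the depth is the number of divisions: log_6(216) = 3

The recursion tree depth is log_6(216) = 3. At each level, the problem size is divided by 6, so it takes 3 divisions to reduce to a base case of size 1. The algorithm makes 3 recursive calls at each level.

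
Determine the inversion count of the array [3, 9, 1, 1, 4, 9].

Finding inversions in [3, 9, 1, 1, 4, 9]:

(0, 2): arr[0]=3 > arr[2]=1
(0, 3): arr[0]=3 > arr[3]=1
(1, 2): arr[1]=9 > arr[2]=1
(1, 3): arr[1]=9 > arr[3]=1
(1, 4): arr[1]=9 > arr[4]=4

Total inversions: 5

The array has 5 inversion(s): (0,2), (0,3), (1,2), (1,3), (1,4). Each pair (i,j) satisfies i < j and arr[i] > arr[j].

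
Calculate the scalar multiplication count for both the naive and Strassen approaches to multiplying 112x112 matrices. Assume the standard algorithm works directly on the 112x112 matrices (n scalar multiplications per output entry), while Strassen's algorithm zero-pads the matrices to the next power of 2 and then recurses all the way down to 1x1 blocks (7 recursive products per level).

Matrix multiplication for 112x112 matrices:

Strassen's algorithm requires power-of-2 dimensions. Pad 112x112 to 128x128 (next power of 2).

Standard algorithm: 112^3 = 1404928 multiplications
Strassen's algorithm: 7^(log2(128)) = 7^7 = 823543 multiplications
Savings: 1404928 - 823543 = 581385 multiplications

Standard: 1404928 multiplications (112^3). Strassen: 823543 multiplications (7^7, after padding to 128x128). Strassen reduces 8 recursive multiplications to 7 at each level.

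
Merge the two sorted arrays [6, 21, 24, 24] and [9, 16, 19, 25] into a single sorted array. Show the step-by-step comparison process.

Merging process:

Compare 6 vs 9: take 6 from left. Merged: [6]
Compare 21 vs 9: take 9 from right. Merged: [6, 9]
Compare 21 vs 16: take 16 from right. Merged: [6, 9, 16]
Compare 21 vs 19: take 19 from right. Merged: [6, 9, 16, 19]
Compare 21 vs 25: take 21 from left. Merged: [6, 9, 16, 19, 21]
Compare 24 vs 25: take 24 from left. Merged: [6, 9, 16, 19, 21, 24]
Compare 24 vs 25: take 24 from left. Merged: [6, 9, 16, 19, 21, 24, 24]
Append remaining from right: [25]. Merged: [6, 9, 16, 19, 21, 24, 24, 25]

Final merged array: [6, 9, 16, 19, 21, 24, 24, 25]
Total comparisons: 7

The merged array is [6, 9, 16, 19, 21, 24, 24, 25], requiring 7 comparisons. The merge step runs in O(n) time where n is the total number of elements.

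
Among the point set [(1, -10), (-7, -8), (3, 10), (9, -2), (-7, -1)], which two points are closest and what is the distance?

Computing all pairwise distances among 5 points:

d((1, -10), (-7, -8)) = 8.2462
d((1, -10), (3, 10)) = 20.0998
d((1, -10), (9, -2)) = 11.3137
d((1, -10), (-7, -1)) = 12.0416
d((-7, -8), (3, 10)) = 20.5913
d((-7, -8), (9, -2)) = 17.088
d((-7, -8), (-7, -1)) = 7.0 <-- minimum
d((3, 10), (9, -2)) = 13.4164
d((3, 10), (-7, -1)) = 14.8661
d((9, -2), (-7, -1)) = 16.0312

Closest pair: (-7, -8) and (-7, -1) with distance 7.0

The closest pair is (-7, -8) and (-7, -1) with Euclidean distance 7.0. For 5 points, brute-force pairwise comparison is shown above. For large n, the divide-and-conquer algorithm (sort by x, recurse on halves, check the dividing strip) achieves O(n log n).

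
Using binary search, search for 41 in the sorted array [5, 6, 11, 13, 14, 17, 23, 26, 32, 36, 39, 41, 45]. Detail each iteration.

Binary search for 41 in [5, 6, 11, 13, 14, 17, 23, 26, 32, 36, 39, 41, 45]:

lo=0, hi=12, mid=6, arr[mid]=23 -> 23 < 41, search right half
lo=7, hi=12, mid=9, arr[mid]=36 -> 36 < 41, search right half
lo=10, hi=12, mid=11, arr[mid]=41 -> Found target at index 11!

Binary search finds 41 at index 11 after 3 comparisons. The search repeatedly halves the search space by comparing with the middle element.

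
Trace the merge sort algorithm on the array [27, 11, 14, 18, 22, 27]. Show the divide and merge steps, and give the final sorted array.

Merge sort trace:

Split: [27, 11, 14, 18, 22, 27] -> [27, 11, 14] and [18, 22, 27]
  Split: [27, 11, 14] -> [27] and [11, 14]
    Split: [11, 14] -> [11] and [14]
    Merge: [11] + [14] -> [11, 14]
  Merge: [27] + [11, 14] -> [11, 14, 27]
  Split: [18, 22, 27] -> [18] and [22, 27]
    Split: [22, 27] -> [22] and [27]
    Merge: [22] + [27] -> [22, 27]
  Merge: [18] + [22, 27] -> [18, 22, 27]
Merge: [11, 14, 27] + [18, 22, 27] -> [11, 14, 18, 22, 27, 27]

Final sorted array: [11, 14, 18, 22, 27, 27]

The merge sort proceeds by recursively splitting the array and merging sorted halves.
After all merges, the sorted array is [11, 14, 18, 22, 27, 27].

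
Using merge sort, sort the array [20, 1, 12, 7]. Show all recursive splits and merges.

Merge sort trace:

Split: [20, 1, 12, 7] -> [20, 1] and [12, 7]
  Split: [20, 1] -> [20] and [1]
  Merge: [20] + [1] -> [1, 20]
  Split: [12, 7] -> [12] and [7]
  Merge: [12] + [7] -> [7, 12]
Merge: [1, 20] + [7, 12] -> [1, 7, 12, 20]

Final sorted array: [1, 7, 12, 20]

The merge sort proceeds by recursively splitting the array and merging sorted halves.
After all merges, the sorted array is [1, 7, 12, 20].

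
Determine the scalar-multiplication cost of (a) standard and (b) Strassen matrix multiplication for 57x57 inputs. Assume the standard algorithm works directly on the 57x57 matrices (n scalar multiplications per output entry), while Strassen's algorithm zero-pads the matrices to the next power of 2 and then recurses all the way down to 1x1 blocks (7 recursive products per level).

Matrix multiplication for 57x57 matrices:

Strassen's algorithm requires power-of-2 dimensions. Pad 57x57 to 64x64 (next power of 2).

Standard algorithm: 57^3 = 185193 multiplications
Strassen's algorithm: 7^(log2(64)) = 7^6 = 117649 multiplications
Savings: 185193 - 117649 = 67544 multiplications

Standard: 185193 multiplications (57^3). Strassen: 117649 multiplications (7^6, after padding to 64x64). Strassen reduces 8 recursive multiplications to 7 at each level.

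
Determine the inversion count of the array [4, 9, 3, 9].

Finding inversions in [4, 9, 3, 9]:

(0, 2): arr[0]=4 > arr[2]=3
(1, 2): arr[1]=9 > arr[2]=3

Total inversions: 2

The array has 2 inversion(s): (0,2), (1,2). Each pair (i,j) satisfies i < j and arr[i] > arr[j].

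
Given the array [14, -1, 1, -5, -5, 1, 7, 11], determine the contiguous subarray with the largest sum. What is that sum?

Using Kadane's algorithm on [14, -1, 1, -5, -5, 1, 7, 11]:

Scanning through the array:
Position 1 (value -1): max_ending_here = 13, max_so_far = 14
Position 2 (value 1): max_ending_here = 14, max_so_far = 14
Position 3 (value -5): max_ending_here = 9, max_so_far = 14
Position 4 (value -5): max_ending_here = 4, max_so_far = 14
Position 5 (value 1): max_ending_here = 5, max_so_far = 14
Position 6 (value 7): max_ending_here = 12, max_so_far = 14
Position 7 (value 11): max_ending_here = 23, max_so_far = 23

Maximum subarray: [14, -1, 1, -5, -5, 1, 7, 11]
Maximum sum: 23

The maximum subarray is [14, -1, 1, -5, -5, 1, 7, 11] with sum 23. This subarray runs from index 0 to index 7.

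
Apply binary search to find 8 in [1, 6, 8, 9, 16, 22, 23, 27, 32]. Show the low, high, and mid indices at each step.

Binary search for 8 in [1, 6, 8, 9, 16, 22, 23, 27, 32]:

lo=0, hi=8, mid=4, arr[mid]=16 -> 16 > 8, search left half
lo=0, hi=3, mid=1, arr[mid]=6 -> 6 < 8, search right half
lo=2, hi=3, mid=2, arr[mid]=8 -> Found target at index 2!

Binary search finds 8 at index 2 after 3 comparisons. The search repeatedly halves the search space by comparing with the middle element.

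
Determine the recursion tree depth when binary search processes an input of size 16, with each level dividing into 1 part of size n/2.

For divide and conquer with division factor 2:

Problem sizes at each level:
Level 0: 16
Level 1: 8
Level 2: 4
Level 3: 2
Level 4: 1

The root is level 0 and the size-1 base case is level 4 (the tree spans levels 0 through 4, i.e. 5 levels counting the root), so the depth is the number of divisions: log_2(16) = 4

The recursion tree depth is log_2(16) = 4. At each level, the problem size is divided by 2, so it takes 4 divisions to reduce to a base case of size 1. The algorithm makes 1 recursive call at each level.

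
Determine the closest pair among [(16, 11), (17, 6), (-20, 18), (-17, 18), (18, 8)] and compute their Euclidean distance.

Computing all pairwise distances among 5 points:

d((16, 11), (17, 6)) = 5.099
d((16, 11), (-20, 18)) = 36.6742
d((16, 11), (-17, 18)) = 33.7343
d((16, 11), (18, 8)) = 3.6056
d((17, 6), (-20, 18)) = 38.8973
d((17, 6), (-17, 18)) = 36.0555
d((17, 6), (18, 8)) = 2.2361 <-- minimum
d((-20, 18), (-17, 18)) = 3.0
d((-20, 18), (18, 8)) = 39.2938
d((-17, 18), (18, 8)) = 36.4005

Closest pair: (17, 6) and (18, 8) with distance 2.2361

The closest pair is (17, 6) and (18, 8) with Euclidean distance 2.2361. For 5 points, brute-force pairwise comparison is shown above. For large n, the divide-and-conquer algorithm (sort by x, recurse on halves, check the dividing strip) achieves O(n log n).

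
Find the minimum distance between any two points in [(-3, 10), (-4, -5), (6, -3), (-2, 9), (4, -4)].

Computing all pairwise distances among 5 points:

d((-3, 10), (-4, -5)) = 15.0333
d((-3, 10), (6, -3)) = 15.8114
d((-3, 10), (-2, 9)) = 1.4142 <-- minimum
d((-3, 10), (4, -4)) = 15.6525
d((-4, -5), (6, -3)) = 10.198
d((-4, -5), (-2, 9)) = 14.1421
d((-4, -5), (4, -4)) = 8.0623
d((6, -3), (-2, 9)) = 14.4222
d((6, -3), (4, -4)) = 2.2361
d((-2, 9), (4, -4)) = 14.3178

Closest pair: (-3, 10) and (-2, 9) with distance 1.4142

The closest pair is (-3, 10) and (-2, 9) with Euclidean distance 1.4142. For 5 points, brute-force pairwise comparison is shown above. For large n, the divide-and-conquer algorithm (sort by x, recurse on halves, check the dividing strip) achieves O(n log n).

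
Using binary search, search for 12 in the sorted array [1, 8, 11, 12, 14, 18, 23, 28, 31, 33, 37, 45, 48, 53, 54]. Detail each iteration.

Binary search for 12 in [1, 8, 11, 12, 14, 18, 23, 28, 31, 33, 37, 45, 48, 53, 54]:

lo=0, hi=14, mid=7, arr[mid]=28 -> 28 > 12, search left half
lo=0, hi=6, mid=3, arr[mid]=12 -> Found target at index 3!

Binary search finds 12 at index 3 after 2 comparisons. The search repeatedly halves the search space by comparing with the middle element.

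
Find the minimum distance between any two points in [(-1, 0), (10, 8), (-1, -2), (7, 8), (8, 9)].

Computing all pairwise distances among 5 points:

d((-1, 0), (10, 8)) = 13.6015
d((-1, 0), (-1, -2)) = 2.0
d((-1, 0), (7, 8)) = 11.3137
d((-1, 0), (8, 9)) = 12.7279
d((10, 8), (-1, -2)) = 14.8661
d((10, 8), (7, 8)) = 3.0
d((10, 8), (8, 9)) = 2.2361
d((-1, -2), (7, 8)) = 12.8062
d((-1, -2), (8, 9)) = 14.2127
d((7, 8), (8, 9)) = 1.4142 <-- minimum

Closest pair: (7, 8) and (8, 9) with distance 1.4142

The closest pair is (7, 8) and (8, 9) with Euclidean distance 1.4142. For 5 points, brute-force pairwise comparison is shown above. For large n, the divide-and-conquer algorithm (sort by x, recurse on halves, check the dividing strip) achieves O(n log n).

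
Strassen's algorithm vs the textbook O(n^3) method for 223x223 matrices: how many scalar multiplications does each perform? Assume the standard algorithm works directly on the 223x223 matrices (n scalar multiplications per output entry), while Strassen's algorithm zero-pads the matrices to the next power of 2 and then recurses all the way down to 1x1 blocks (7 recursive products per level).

Matrix multiplication for 223x223 matrices:

Strassen's algorithm requires power-of-2 dimensions. Pad 223x223 to 256x256 (next power of 2).

Standard algorithm: 223^3 = 11089567 multiplications
Strassen's algorithm: 7^(log2(256)) = 7^8 = 5764801 multiplications
Savings: 11089567 - 5764801 = 5324766 multiplications

Standard: 11089567 multiplications (223^3). Strassen: 5764801 multiplications (7^8, after padding to 256x256). Strassen reduces 8 recursive multiplications to 7 at each level.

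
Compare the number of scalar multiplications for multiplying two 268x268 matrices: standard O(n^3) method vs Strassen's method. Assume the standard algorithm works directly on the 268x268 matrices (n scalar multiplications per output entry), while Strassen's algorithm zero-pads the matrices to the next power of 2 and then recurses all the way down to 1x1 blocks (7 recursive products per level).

Matrix multiplication for 268x268 matrices:

Strassen's algorithm requires power-of-2 dimensions. Pad 268x268 to 512x512 (next power of 2).

Standard algorithm: 268^3 = 19248832 multiplications
Strassen's algorithm: 7^(log2(512)) = 7^9 = 40353607 multiplications
Difference: 19248832 - 40353607 = -21104775 (Strassen uses MORE here due to padding overhead — for small or just-over-power-of-2 n, padding can outweigh the per-level savings)

Standard: 19248832 multiplications (268^3). Strassen: 40353607 multiplications (7^9, after padding to 512x512). Strassen reduces 8 recursive multiplications to 7 at each level.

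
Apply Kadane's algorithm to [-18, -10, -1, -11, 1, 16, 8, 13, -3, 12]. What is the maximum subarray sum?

Using Kadane's algorithm on [-18, -10, -1, -11, 1, 16, 8, 13, -3, 12]:

Scanning through the array:
Position 1 (value -10): max_ending_here = -10, max_so_far = -10
Position 2 (value -1): max_ending_here = -1, max_so_far = -1
Position 3 (value -11): max_ending_here = -11, max_so_far = -1
Position 4 (value 1): max_ending_here = 1, max_so_far = 1
Position 5 (value 16): max_ending_here = 17, max_so_far = 17
Position 6 (value 8): max_ending_here = 25, max_so_far = 25
Position 7 (value 13): max_ending_here = 38, max_so_far = 38
Position 8 (value -3): max_ending_here = 35, max_so_far = 38
Position 9 (value 12): max_ending_here = 47, max_so_far = 47

Maximum subarray: [1, 16, 8, 13, -3, 12]
Maximum sum: 47

The maximum subarray is [1, 16, 8, 13, -3, 12] with sum 47. This subarray runs from index 4 to index 9.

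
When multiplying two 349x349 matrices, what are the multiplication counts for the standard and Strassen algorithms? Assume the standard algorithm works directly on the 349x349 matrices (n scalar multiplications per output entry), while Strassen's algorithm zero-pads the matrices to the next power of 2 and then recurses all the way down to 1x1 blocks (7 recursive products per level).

Matrix multiplication for 349x349 matrices:

Strassen's algorithm requires power-of-2 dimensions. Pad 349x349 to 512x512 (next power of 2).

Standard algorithm: 349^3 = 42508549 multiplications
Strassen's algorithm: 7^(log2(512)) = 7^9 = 40353607 multiplications
Savings: 42508549 - 40353607 = 2154942 multiplications

Standard: 42508549 multiplications (349^3). Strassen: 40353607 multiplications (7^9, after padding to 512x512). Strassen reduces 8 recursive multiplications to 7 at each level.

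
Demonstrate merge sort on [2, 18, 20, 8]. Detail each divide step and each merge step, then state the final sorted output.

Merge sort trace:

Split: [2, 18, 20, 8] -> [2, 18] and [20, 8]
  Split: [2, 18] -> [2] and [18]
  Merge: [2] + [18] -> [2, 18]
  Split: [20, 8] -> [20] and [8]
  Merge: [20] + [8] -> [8, 20]
Merge: [2, 18] + [8, 20] -> [2, 8, 18, 20]

Final sorted array: [2, 8, 18, 20]

The merge sort proceeds by recursively splitting the array and merging sorted halves.
After all merges, the sorted array is [2, 8, 18, 20].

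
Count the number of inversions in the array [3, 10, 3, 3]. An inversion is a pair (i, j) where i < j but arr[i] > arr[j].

Finding inversions in [3, 10, 3, 3]:

(1, 2): arr[1]=10 > arr[2]=3
(1, 3): arr[1]=10 > arr[3]=3

Total inversions: 2

The array has 2 inversion(s): (1,2), (1,3). Each pair (i,j) satisfies i < j and arr[i] > arr[j].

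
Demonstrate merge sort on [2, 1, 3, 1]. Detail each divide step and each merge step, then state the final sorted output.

Merge sort trace:

Split: [2, 1, 3, 1] -> [2, 1] and [3, 1]
  Split: [2, 1] -> [2] and [1]
  Merge: [2] + [1] -> [1, 2]
  Split: [3, 1] -> [3] and [1]
  Merge: [3] + [1] -> [1, 3]
Merge: [1, 2] + [1, 3] -> [1, 1, 2, 3]

Final sorted array: [1, 1, 2, 3]

The merge sort proceeds by recursively splitting the array and merging sorted halves.
After all merges, the sorted array is [1, 1, 2, 3].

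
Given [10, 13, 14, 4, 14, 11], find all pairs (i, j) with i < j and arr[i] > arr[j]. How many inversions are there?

Finding inversions in [10, 13, 14, 4, 14, 11]:

(0, 3): arr[0]=10 > arr[3]=4
(1, 3): arr[1]=13 > arr[3]=4
(1, 5): arr[1]=13 > arr[5]=11
(2, 3): arr[2]=14 > arr[3]=4
(2, 5): arr[2]=14 > arr[5]=11
(4, 5): arr[4]=14 > arr[5]=11

Total inversions: 6

The array has 6 inversion(s): (0,3), (1,3), (1,5), (2,3), (2,5), (4,5). Each pair (i,j) satisfies i < j and arr[i] > arr[j].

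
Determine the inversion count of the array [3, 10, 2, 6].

Finding inversions in [3, 10, 2, 6]:

(0, 2): arr[0]=3 > arr[2]=2
(1, 2): arr[1]=10 > arr[2]=2
(1, 3): arr[1]=10 > arr[3]=6

Total inversions: 3

The array has 3 inversion(s): (0,2), (1,2), (1,3). Each pair (i,j) satisfies i < j and arr[i] > arr[j].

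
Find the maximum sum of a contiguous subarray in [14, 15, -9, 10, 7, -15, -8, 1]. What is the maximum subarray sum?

Using Kadane's algorithm on [14, 15, -9, 10, 7, -15, -8, 1]:

Scanning through the array:
Position 1 (value 15): max_ending_here = 29, max_so_far = 29
Position 2 (value -9): max_ending_here = 20, max_so_far = 29
Position 3 (value 10): max_ending_here = 30, max_so_far = 30
Position 4 (value 7): max_ending_here = 37, max_so_far = 37
Position 5 (value -15): max_ending_here = 22, max_so_far = 37
Position 6 (value -8): max_ending_here = 14, max_so_far = 37
Position 7 (value 1): max_ending_here = 15, max_so_far = 37

Maximum subarray: [14, 15, -9, 10, 7]
Maximum sum: 37

The maximum subarray is [14, 15, -9, 10, 7] with sum 37. This subarray runs from index 0 to index 4.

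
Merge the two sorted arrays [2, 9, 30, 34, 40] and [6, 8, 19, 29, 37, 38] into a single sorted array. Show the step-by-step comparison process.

Merging process:

Compare 2 vs 6: take 2 from left. Merged: [2]
Compare 9 vs 6: take 6 from right. Merged: [2, 6]
Compare 9 vs 8: take 8 from right. Merged: [2, 6, 8]
Compare 9 vs 19: take 9 from left. Merged: [2, 6, 8, 9]
Compare 30 vs 19: take 19 from right. Merged: [2, 6, 8, 9, 19]
Compare 30 vs 29: take 29 from right. Merged: [2, 6, 8, 9, 19, 29]
Compare 30 vs 37: take 30 from left. Merged: [2, 6, 8, 9, 19, 29, 30]
Compare 34 vs 37: take 34 from left. Merged: [2, 6, 8, 9, 19, 29, 30, 34]
Compare 40 vs 37: take 37 from right. Merged: [2, 6, 8, 9, 19, 29, 30, 34, 37]
Compare 40 vs 38: take 38 from right. Merged: [2, 6, 8, 9, 19, 29, 30, 34, 37, 38]
Append remaining from left: [40]. Merged: [2, 6, 8, 9, 19, 29, 30, 34, 37, 38, 40]

Final merged array: [2, 6, 8, 9, 19, 29, 30, 34, 37, 38, 40]
Total comparisons: 10

The merged array is [2, 6, 8, 9, 19, 29, 30, 34, 37, 38, 40], requiring 10 comparisons. The merge step runs in O(n) time where n is the total number of elements.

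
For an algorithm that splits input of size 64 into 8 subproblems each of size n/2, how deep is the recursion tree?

For divide and conquer with division factor 2:

Problem sizes at each level:
Level 0: 64
Level 1: 32
Level 2: 16
Level 3: 8
Level 4: 4
Level 5: 2
Level 6: 1

The root is level 0 and the size-1 base case is level 6 (the tree spans levels 0 through 6, i.e. 7 levels counting the root), so the depth is the number of divisions: log_2(64) = 6

The recursion tree depth is log_2(64) = 6. At each level, the problem size is divided by 2, so it takes 6 divisions to reduce to a base case of size 1. The algorithm makes 8 recursive calls at each level.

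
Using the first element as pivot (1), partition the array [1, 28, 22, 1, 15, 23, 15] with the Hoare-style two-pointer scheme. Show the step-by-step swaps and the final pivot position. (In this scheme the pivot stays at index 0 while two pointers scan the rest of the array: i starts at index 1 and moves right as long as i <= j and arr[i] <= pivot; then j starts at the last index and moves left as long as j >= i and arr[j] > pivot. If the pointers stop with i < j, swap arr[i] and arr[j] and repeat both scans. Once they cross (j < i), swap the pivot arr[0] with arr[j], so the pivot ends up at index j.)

Hoare-style two-pointer partition with pivot = 1:

Initial array: [1, 28, 22, 1, 15, 23, 15]

Pointers start at i = 1, j = 6.
i stops at index 1 (arr[1]=28 > 1), j stops at index 3 (arr[3]=1 <= 1): swap arr[1] and arr[3], array becomes [1, 1, 22, 28, 15, 23, 15]
i ends at 2, j ends at 1: the pointers have crossed (j < i), so scanning stops.

Swap pivot arr[0] with arr[1] to place pivot at position 1: [1, 1, 22, 28, 15, 23, 15]
Pivot position: 1

After partitioning with pivot 1, the array becomes [1, 1, 22, 28, 15, 23, 15]. The pivot is placed at index 1. All elements to the left of the pivot are <= 1, and all elements to the right are > 1.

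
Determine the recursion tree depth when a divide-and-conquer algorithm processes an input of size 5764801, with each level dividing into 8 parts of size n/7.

For divide and conquer with division factor 7:

Problem sizes at each level:
Level 0: 5764801
Level 1: 823543
Level 2: 117649
Level 3: 16807
Level 4: 2401
Level 5: 343
Level 6: 49
Level 7: 7
Level 8: 1

The root is level 0 and the size-1 base case is level 8 (the tree spans levels 0 through 8, i.e. 9 levels counting the root), so the depth is the number of divisions: log_7(5764801) = 8

The recursion tree depth is log_7(5764801) = 8. At each level, the problem size is divided by 7, so it takes 8 divisions to reduce to a base case of size 1. The algorithm makes 8 recursive calls at each level.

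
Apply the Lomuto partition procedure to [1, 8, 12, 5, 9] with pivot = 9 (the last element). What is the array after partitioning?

Lomuto partition with pivot = 9:

Initial array: [1, 8, 12, 5, 9]

arr[0]=1 <= 9: swap with position 0, array becomes [1, 8, 12, 5, 9]
arr[1]=8 <= 9: swap with position 1, array becomes [1, 8, 12, 5, 9]
arr[2]=12 > 9: no swap
arr[3]=5 <= 9: swap with position 2, array becomes [1, 8, 5, 12, 9]

Place pivot at position 3: [1, 8, 5, 9, 12]
Pivot position: 3

After partitioning with pivot 9, the array becomes [1, 8, 5, 9, 12]. The pivot is placed at index 3. All elements to the left of the pivot are <= 9, and all elements to the right are > 9.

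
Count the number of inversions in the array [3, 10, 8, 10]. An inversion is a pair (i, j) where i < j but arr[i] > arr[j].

Finding inversions in [3, 10, 8, 10]:

(1, 2): arr[1]=10 > arr[2]=8

Total inversions: 1

The array has 1 inversion(s): (1,2). Each pair (i,j) satisfies i < j and arr[i] > arr[j].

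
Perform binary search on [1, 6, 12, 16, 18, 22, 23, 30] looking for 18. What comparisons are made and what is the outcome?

Binary search for 18 in [1, 6, 12, 16, 18, 22, 23, 30]:

lo=0, hi=7, mid=3, arr[mid]=16 -> 16 < 18, search right half
lo=4, hi=7, mid=5, arr[mid]=22 -> 22 > 18, search left half
lo=4, hi=4, mid=4, arr[mid]=18 -> Found target at index 4!

Binary search finds 18 at index 4 after 3 comparisons. The search repeatedly halves the search space by comparing with the middle element.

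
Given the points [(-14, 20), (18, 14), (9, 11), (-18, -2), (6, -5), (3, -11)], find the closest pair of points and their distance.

Computing all pairwise distances among 6 points:

d((-14, 20), (18, 14)) = 32.5576
d((-14, 20), (9, 11)) = 24.6982
d((-14, 20), (-18, -2)) = 22.3607
d((-14, 20), (6, -5)) = 32.0156
d((-14, 20), (3, -11)) = 35.3553
d((18, 14), (9, 11)) = 9.4868
d((18, 14), (-18, -2)) = 39.3954
d((18, 14), (6, -5)) = 22.4722
d((18, 14), (3, -11)) = 29.1548
d((9, 11), (-18, -2)) = 29.9666
d((9, 11), (6, -5)) = 16.2788
d((9, 11), (3, -11)) = 22.8035
d((-18, -2), (6, -5)) = 24.1868
d((-18, -2), (3, -11)) = 22.8473
d((6, -5), (3, -11)) = 6.7082 <-- minimum

Closest pair: (6, -5) and (3, -11) with distance 6.7082

The closest pair is (6, -5) and (3, -11) with Euclidean distance 6.7082. For 6 points, brute-force pairwise comparison is shown above. For large n, the divide-and-conquer algorithm (sort by x, recurse on halves, check the dividing strip) achieves O(n log n).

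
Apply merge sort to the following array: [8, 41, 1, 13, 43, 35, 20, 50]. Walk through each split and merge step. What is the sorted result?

Merge sort trace:

Split: [8, 41, 1, 13, 43, 35, 20, 50] -> [8, 41, 1, 13] and [43, 35, 20, 50]
  Split: [8, 41, 1, 13] -> [8, 41] and [1, 13]
    Split: [8, 41] -> [8] and [41]
    Merge: [8] + [41] -> [8, 41]
    Split: [1, 13] -> [1] and [13]
    Merge: [1] + [13] -> [1, 13]
  Merge: [8, 41] + [1, 13] -> [1, 8, 13, 41]
  Split: [43, 35, 20, 50] -> [43, 35] and [20, 50]
    Split: [43, 35] -> [43] and [35]
    Merge: [43] + [35] -> [35, 43]
    Split: [20, 50] -> [20] and [50]
    Merge: [20] + [50] -> [20, 50]
  Merge: [35, 43] + [20, 50] -> [20, 35, 43, 50]
Merge: [1, 8, 13, 41] + [20, 35, 43, 50] -> [1, 8, 13, 20, 35, 41, 43, 50]

Final sorted array: [1, 8, 13, 20, 35, 41, 43, 50]

The merge sort proceeds by recursively splitting the array and merging sorted halves.
After all merges, the sorted array is [1, 8, 13, 20, 35, 41, 43, 50].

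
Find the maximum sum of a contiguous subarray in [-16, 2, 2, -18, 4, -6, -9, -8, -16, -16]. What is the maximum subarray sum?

Using Kadane's algorithm on [-16, 2, 2, -18, 4, -6, -9, -8, -16, -16]:

Scanning through the array:
Position 1 (value 2): max_ending_here = 2, max_so_far = 2
Position 2 (value 2): max_ending_here = 4, max_so_far = 4
Position 3 (value -18): max_ending_here = -14, max_so_far = 4
Position 4 (value 4): max_ending_here = 4, max_so_far = 4
Position 5 (value -6): max_ending_here = -2, max_so_far = 4
Position 6 (value -9): max_ending_here = -9, max_so_far = 4
Position 7 (value -8): max_ending_here = -8, max_so_far = 4
Position 8 (value -16): max_ending_here = -16, max_so_far = 4
Position 9 (value -16): max_ending_here = -16, max_so_far = 4

Maximum subarray: [2, 2]
Maximum sum: 4

The maximum subarray is [2, 2] with sum 4. This subarray runs from index 1 to index 2.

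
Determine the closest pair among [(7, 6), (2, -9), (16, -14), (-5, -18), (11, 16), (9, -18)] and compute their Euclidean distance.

Computing all pairwise distances among 6 points:

d((7, 6), (2, -9)) = 15.8114
d((7, 6), (16, -14)) = 21.9317
d((7, 6), (-5, -18)) = 26.8328
d((7, 6), (11, 16)) = 10.7703
d((7, 6), (9, -18)) = 24.0832
d((2, -9), (16, -14)) = 14.8661
d((2, -9), (-5, -18)) = 11.4018
d((2, -9), (11, 16)) = 26.5707
d((2, -9), (9, -18)) = 11.4018
d((16, -14), (-5, -18)) = 21.3776
d((16, -14), (11, 16)) = 30.4138
d((16, -14), (9, -18)) = 8.0623 <-- minimum
d((-5, -18), (11, 16)) = 37.5766
d((-5, -18), (9, -18)) = 14.0
d((11, 16), (9, -18)) = 34.0588

Closest pair: (16, -14) and (9, -18) with distance 8.0623

The closest pair is (16, -14) and (9, -18) with Euclidean distance 8.0623. For 6 points, brute-force pairwise comparison is shown above. For large n, the divide-and-conquer algorithm (sort by x, recurse on halves, check the dividing strip) achieves O(n log n).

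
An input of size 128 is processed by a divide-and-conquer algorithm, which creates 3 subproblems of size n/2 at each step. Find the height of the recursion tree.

For divide and conquer with division factor 2:

Problem sizes at each level:
Level 0: 128
Level 1: 64
Level 2: 32
Level 3: 16
Level 4: 8
Level 5: 4
Level 6: 2
Level 7: 1

The root is level 0 and the size-1 base case is level 7 (the tree spans levels 0 through 7, i.e. 8 levels counting the root), so the depth is the number of divisions: log_2(128) = 7

The recursion tree depth is log_2(128) = 7. At each level, the problem size is divided by 2, so it takes 7 divisions to reduce to a base case of size 1. The algorithm makes 3 recursive calls at each level.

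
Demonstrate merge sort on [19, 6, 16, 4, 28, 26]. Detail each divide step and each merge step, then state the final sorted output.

Merge sort trace:

Split: [19, 6, 16, 4, 28, 26] -> [19, 6, 16] and [4, 28, 26]
  Split: [19, 6, 16] -> [19] and [6, 16]
    Split: [6, 16] -> [6] and [16]
    Merge: [6] + [16] -> [6, 16]
  Merge: [19] + [6, 16] -> [6, 16, 19]
  Split: [4, 28, 26] -> [4] and [28, 26]
    Split: [28, 26] -> [28] and [26]
    Merge: [28] + [26] -> [26, 28]
  Merge: [4] + [26, 28] -> [4, 26, 28]
Merge: [6, 16, 19] + [4, 26, 28] -> [4, 6, 16, 19, 26, 28]

Final sorted array: [4, 6, 16, 19, 26, 28]

The merge sort proceeds by recursively splitting the array and merging sorted halves.
After all merges, the sorted array is [4, 6, 16, 19, 26, 28].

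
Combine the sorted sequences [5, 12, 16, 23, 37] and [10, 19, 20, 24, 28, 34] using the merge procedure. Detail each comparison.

Merging process:

Compare 5 vs 10: take 5 from left. Merged: [5]
Compare 12 vs 10: take 10 from right. Merged: [5, 10]
Compare 12 vs 19: take 12 from left. Merged: [5, 10, 12]
Compare 16 vs 19: take 16 from left. Merged: [5, 10, 12, 16]
Compare 23 vs 19: take 19 from right. Merged: [5, 10, 12, 16, 19]
Compare 23 vs 20: take 20 from right. Merged: [5, 10, 12, 16, 19, 20]
Compare 23 vs 24: take 23 from left. Merged: [5, 10, 12, 16, 19, 20, 23]
Compare 37 vs 24: take 24 from right. Merged: [5, 10, 12, 16, 19, 20, 23, 24]
Compare 37 vs 28: take 28 from right. Merged: [5, 10, 12, 16, 19, 20, 23, 24, 28]
Compare 37 vs 34: take 34 from right. Merged: [5, 10, 12, 16, 19, 20, 23, 24, 28, 34]
Append remaining from left: [37]. Merged: [5, 10, 12, 16, 19, 20, 23, 24, 28, 34, 37]

Final merged array: [5, 10, 12, 16, 19, 20, 23, 24, 28, 34, 37]
Total comparisons: 10

The merged array is [5, 10, 12, 16, 19, 20, 23, 24, 28, 34, 37], requiring 10 comparisons. The merge step runs in O(n) time where n is the total number of elements.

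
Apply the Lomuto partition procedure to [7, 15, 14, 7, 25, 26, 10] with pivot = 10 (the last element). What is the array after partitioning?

Lomuto partition with pivot = 10:

Initial array: [7, 15, 14, 7, 25, 26, 10]

arr[0]=7 <= 10: swap with position 0, array becomes [7, 15, 14, 7, 25, 26, 10]
arr[1]=15 > 10: no swap
arr[2]=14 > 10: no swap
arr[3]=7 <= 10: swap with position 1, array becomes [7, 7, 14, 15, 25, 26, 10]
arr[4]=25 > 10: no swap
arr[5]=26 > 10: no swap

Place pivot at position 2: [7, 7, 10, 15, 25, 26, 14]
Pivot position: 2

After partitioning with pivot 10, the array becomes [7, 7, 10, 15, 25, 26, 14]. The pivot is placed at index 2. All elements to the left of the pivot are <= 10, and all elements to the right are > 10.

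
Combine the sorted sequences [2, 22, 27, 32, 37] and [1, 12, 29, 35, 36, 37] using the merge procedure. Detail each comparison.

Merging process:

Compare 2 vs 1: take 1 from right. Merged: [1]
Compare 2 vs 12: take 2 from left. Merged: [1, 2]
Compare 22 vs 12: take 12 from right. Merged: [1, 2, 12]
Compare 22 vs 29: take 22 from left. Merged: [1, 2, 12, 22]
Compare 27 vs 29: take 27 from left. Merged: [1, 2, 12, 22, 27]
Compare 32 vs 29: take 29 from right. Merged: [1, 2, 12, 22, 27, 29]
Compare 32 vs 35: take 32 from left. Merged: [1, 2, 12, 22, 27, 29, 32]
Compare 37 vs 35: take 35 from right. Merged: [1, 2, 12, 22, 27, 29, 32, 35]
Compare 37 vs 36: take 36 from right. Merged: [1, 2, 12, 22, 27, 29, 32, 35, 36]
Compare 37 vs 37: take 37 from left. Merged: [1, 2, 12, 22, 27, 29, 32, 35, 36, 37]
Append remaining from right: [37]. Merged: [1, 2, 12, 22, 27, 29, 32, 35, 36, 37, 37]

Final merged array: [1, 2, 12, 22, 27, 29, 32, 35, 36, 37, 37]
Total comparisons: 10

The merged array is [1, 2, 12, 22, 27, 29, 32, 35, 36, 37, 37], requiring 10 comparisons. The merge step runs in O(n) time where n is the total number of elements.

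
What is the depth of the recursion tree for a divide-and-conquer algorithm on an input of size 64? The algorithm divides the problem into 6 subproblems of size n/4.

For divide and conquer with division factor 4:

Problem sizes at each level:
Level 0: 64
Level 1: 16
Level 2: 4
Level 3: 1

The root is level 0 and the size-1 base case is level 3 (the tree spans levels 0 through 3, i.e. 4 levels counting the root), so the depth is the number of divisions: log_4(64) = 3

The recursion tree depth is log_4(64) = 3. At each level, the problem size is divided by 4, so it takes 3 divisions to reduce to a base case of size 1. The algorithm makes 6 recursive calls at each level.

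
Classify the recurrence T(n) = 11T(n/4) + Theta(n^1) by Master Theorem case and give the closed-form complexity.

Master Theorem for T(n) = 11T(n/4) + O(n^1):

a = 11, b = 4, c = 1
log_b(a) = log_4(11) = 1.7297

Case 1: c = 1 < log_4(11) = 1.7297
T(n) = O(n^(log_4 11))

For T(n) = 11T(n/4) + O(n^1): log_4(11) = 1.7297. This is Case 1 of the Master Theorem (c < log_b(a), work dominated by leaves), giving O(n^(log_4 11)).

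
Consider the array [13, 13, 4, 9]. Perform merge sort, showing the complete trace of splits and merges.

Merge sort trace:

Split: [13, 13, 4, 9] -> [13, 13] and [4, 9]
  Split: [13, 13] -> [13] and [13]
  Merge: [13] + [13] -> [13, 13]
  Split: [4, 9] -> [4] and [9]
  Merge: [4] + [9] -> [4, 9]
Merge: [13, 13] + [4, 9] -> [4, 9, 13, 13]

Final sorted array: [4, 9, 13, 13]

The merge sort proceeds by recursively splitting the array and merging sorted halves.
After all merges, the sorted array is [4, 9, 13, 13].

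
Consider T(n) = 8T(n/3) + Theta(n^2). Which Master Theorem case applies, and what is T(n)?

Master Theorem for T(n) = 8T(n/3) + O(n^2):

a = 8, b = 3, c = 2
log_b(a) = log_3(8) = 1.8928

Case 3: c = 2 > log_3(8) = 1.8928
T(n) = O(n^2) = O(n^2)

For T(n) = 8T(n/3) + O(n^2): log_3(8) = 1.8928. This is Case 3 of the Master Theorem (c > log_b(a), work dominated by root), giving O(n^2).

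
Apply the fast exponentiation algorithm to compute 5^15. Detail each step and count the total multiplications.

Computing 5^15 by squaring (build up from 5^1; each line after the first costs one multiplication):

5^1 = 5
5^2 = (5^1)^2 = 5^2 = 25
5^3 = 5 * 5^2 = 5 * 25 = 125
5^6 = (5^3)^2 = 125^2 = 15625
5^7 = 5 * 5^6 = 5 * 15625 = 78125
5^14 = (5^7)^2 = 78125^2 = 6103515625
5^15 = 5 * 5^14 = 5 * 6103515625 = 30517578125

Result: 30517578125
Multiplications needed: 6 (6 lines after 5^1)

5^15 = 30517578125. Using exponentiation by squaring, this requires 6 multiplications. The key idea: if the exponent is even, square the half-power; if odd, multiply by the base once.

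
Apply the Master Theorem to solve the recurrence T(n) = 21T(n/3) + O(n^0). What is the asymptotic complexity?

Master Theorem for T(n) = 21T(n/3) + O(n^0):

a = 21, b = 3, c = 0
log_b(a) = log_3(21) = 2.7712

Case 1: c = 0 < log_3(21) = 2.7712
T(n) = O(n^(log_3 21))

For T(n) = 21T(n/3) + O(n^0): log_3(21) = 2.7712. This is Case 1 of the Master Theorem (c < log_b(a), work dominated by leaves), giving O(n^(log_3 21)).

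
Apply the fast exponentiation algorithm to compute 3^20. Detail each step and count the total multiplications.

Computing 3^20 by squaring (build up from 3^1; each line after the first costs one multiplication):

3^1 = 3
3^2 = (3^1)^2 = 3^2 = 9
3^4 = (3^2)^2 = 9^2 = 81
3^5 = 3 * 3^4 = 3 * 81 = 243
3^10 = (3^5)^2 = 243^2 = 59049
3^20 = (3^10)^2 = 59049^2 = 3486784401

Result: 3486784401
Multiplications needed: 5 (5 lines after 3^1)

3^20 = 3486784401. Using exponentiation by squaring, this requires 5 multiplications. The key idea: if the exponent is even, square the half-power; if odd, multiply by the base once.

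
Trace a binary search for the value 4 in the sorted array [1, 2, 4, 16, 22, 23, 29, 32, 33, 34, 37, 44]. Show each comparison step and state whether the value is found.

Binary search for 4 in [1, 2, 4, 16, 22, 23, 29, 32, 33, 34, 37, 44]:

lo=0, hi=11, mid=5, arr[mid]=23 -> 23 > 4, search left half
lo=0, hi=4, mid=2, arr[mid]=4 -> Found target at index 2!

Binary search finds 4 at index 2 after 2 comparisons. The search repeatedly halves the search space by comparing with the middle element.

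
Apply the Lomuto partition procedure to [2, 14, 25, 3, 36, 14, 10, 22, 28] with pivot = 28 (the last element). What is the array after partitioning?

Lomuto partition with pivot = 28:

Initial array: [2, 14, 25, 3, 36, 14, 10, 22, 28]

arr[0]=2 <= 28: swap with position 0, array becomes [2, 14, 25, 3, 36, 14, 10, 22, 28]
arr[1]=14 <= 28: swap with position 1, array becomes [2, 14, 25, 3, 36, 14, 10, 22, 28]
arr[2]=25 <= 28: swap with position 2, array becomes [2, 14, 25, 3, 36, 14, 10, 22, 28]
arr[3]=3 <= 28: swap with position 3, array becomes [2, 14, 25, 3, 36, 14, 10, 22, 28]
arr[4]=36 > 28: no swap
arr[5]=14 <= 28: swap with position 4, array becomes [2, 14, 25, 3, 14, 36, 10, 22, 28]
arr[6]=10 <= 28: swap with position 5, array becomes [2, 14, 25, 3, 14, 10, 36, 22, 28]
arr[7]=22 <= 28: swap with position 6, array becomes [2, 14, 25, 3, 14, 10, 22, 36, 28]

Place pivot at position 7: [2, 14, 25, 3, 14, 10, 22, 28, 36]
Pivot position: 7

After partitioning with pivot 28, the array becomes [2, 14, 25, 3, 14, 10, 22, 28, 36]. The pivot is placed at index 7. All elements to the left of the pivot are <= 28, and all elements to the right are > 28.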